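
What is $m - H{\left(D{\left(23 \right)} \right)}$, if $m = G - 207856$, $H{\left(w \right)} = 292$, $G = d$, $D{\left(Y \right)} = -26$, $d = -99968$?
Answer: $-308116$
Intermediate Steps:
$G = -99968$
$m = -307824$ ($m = -99968 - 207856 = -307824$)
$m - H{\left(D{\left(23 \right)} \right)} = -307824 - 292 = -308116$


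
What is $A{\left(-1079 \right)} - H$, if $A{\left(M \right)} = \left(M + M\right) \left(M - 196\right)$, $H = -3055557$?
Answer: $5807007$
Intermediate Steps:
$A{\left(M \right)} = 2 M \left(-196 + M\right)$
$A{\left(-1079 \right)} - H = 2 \left(-1079\right) \left(-196 - 1079\right) - -3055557 = 2 \left(-1079\right) \left(-1275\right) + 3055557 = 2751450 + 3055557 = 5807007$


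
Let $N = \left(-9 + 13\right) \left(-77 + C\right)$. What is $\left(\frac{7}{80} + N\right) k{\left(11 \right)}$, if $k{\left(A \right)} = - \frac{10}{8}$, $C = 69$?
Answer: $\frac{2553}{64} \approx 39.891$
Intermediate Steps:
$k{\left(A \right)} = - \frac{5}{4}$ ($k{\left(A \right)} = \left(-10\right) \frac{1}{8} = - \frac{5}{4}$)
$N = -32$ ($N = \left(-9 + 13\right) \left(-77 + 69\right) = 4 \left(-8\right) = -32$)
$\left(\frac{7}{80} + N\right) k{\left(11 \right)} = \left(\frac{7}{80} - 32\right) \left(- \frac{5}{4}\right) = \left(- \frac{2553}{80}\right) \left(- \frac{5}{4}\right) = \frac{2553}{64}$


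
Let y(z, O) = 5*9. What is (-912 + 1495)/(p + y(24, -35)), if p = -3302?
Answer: -583/3257 ≈ -0.17900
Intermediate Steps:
y(z, O) = 45
(-912 + 1495)/(p + y(24, -35)) = (-912 + 1495)/(-3302 + 45) = 583/(-3257) = 583*(-1/3257) = -583/3257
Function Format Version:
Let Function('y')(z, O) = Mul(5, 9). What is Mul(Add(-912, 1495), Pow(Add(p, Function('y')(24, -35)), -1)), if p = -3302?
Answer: Rational(-583, 3257) ≈ -0.17900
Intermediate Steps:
Function('y')(z, O) = 45
Mul(Add(-912, 1495), Pow(Add(p, Function('y')(24, -35)), -1)) = Mul(Add(-912, 1495), Pow(Add(-3302, 45), -1)) = Mul(583, Pow(-3257, -1)) = Mul(583, Rational(-1, 3257)) = Rational(-583, 3257)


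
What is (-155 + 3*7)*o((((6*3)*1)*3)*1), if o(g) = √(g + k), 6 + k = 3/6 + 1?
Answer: -201*√22 ≈ -942.77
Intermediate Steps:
k = -9/2 (k = -6 + (3/6 + 1) = -6 + (3*(⅙) + 1) = -6 + (½ + 1) = -6 + 3/2 = -9/2 ≈ -4.5000)
o(g) = √(-9/2 + g) (o(g) = √(g - 9/2) = √(-9/2 + g))
(-155 + 3*7)*o((((6*3)*1)*3)*1) = (-155 + 3*7)*(√(-18 + 4*((((6*3)*1)*3)*1))/2) = (-155 + 21)*(√(-18 + 4*(((18*1)*3)*1))/2) = -67*√(-18 + 4*((18*3)*1)) = -67*√(-18 + 4*(54*1)) = -67*√(-18 + 4*54) = -67*√(-18 + 216) = -67*√198 = -67*3*√22 = -201*√22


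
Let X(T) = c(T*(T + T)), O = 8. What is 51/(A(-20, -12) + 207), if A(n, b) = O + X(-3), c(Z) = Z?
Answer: 51/233 ≈ 0.21888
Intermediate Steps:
X(T) = 2*T² (X(T) = T*(T + T) = T*(2*T) = 2*T²)
A(n, b) = 26 (A(n, b) = 8 + 2*(-3)² = 8 + 2*9 = 8 + 18 = 26)
51/(A(-20, -12) + 207) = 51/(26 + 207) = 51/233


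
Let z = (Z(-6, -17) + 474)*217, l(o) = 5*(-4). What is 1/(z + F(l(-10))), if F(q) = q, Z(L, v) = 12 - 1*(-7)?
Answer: 1/106961 ≈ 9.3492e-6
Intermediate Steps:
Z(L, v) = 19 (Z(L, v) = 12 + 7 = 19)
l(o) = -20
z = 106981 (z = (19 + 474)*217 = 493*217 = 106981)
1/(z + F(l(-10))) = 1/(106981 - 20) = 1/106961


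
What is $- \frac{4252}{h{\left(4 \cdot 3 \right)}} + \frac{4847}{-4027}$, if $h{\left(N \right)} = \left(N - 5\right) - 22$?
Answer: $\frac{17050099}{60405} \approx 282.26$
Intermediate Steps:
$h{\left(N \right)} = -27 + N$ ($h{\left(N \right)} = \left(-5 + N\right) - 22 = -27 + N$)
$- \frac{4252}{h{\left(4 \cdot 3 \right)}} + \frac{4847}{-4027} = - \frac{4252}{-27 + 4 \cdot 3} + \frac{4847}{-4027} = - \frac{4252}{-27 + 12} + 4847 \left(- \frac{1}{4027}\right) = - \frac{4252}{-15} - \frac{4847}{4027} = \left(-4252\right) \left(- \frac{1}{15}\right) - \frac{4847}{4027} = \frac{4252}{15} - \frac{4847}{4027} = \frac{17050099}{60405}$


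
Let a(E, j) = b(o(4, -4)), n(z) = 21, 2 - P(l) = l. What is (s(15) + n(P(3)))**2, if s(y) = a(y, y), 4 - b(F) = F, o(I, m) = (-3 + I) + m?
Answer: 784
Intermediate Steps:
o(I, m) = -3 + I + m
b(F) = 4 - F
P(l) = 2 - l
a(E, j) = 7 (a(E, j) = 4 - (-3 + 4 - 4) = 4 - 1*(-3) = 4 + 3 = 7)
s(y) = 7
(s(15) + n(P(3)))**2 = (7 + 21)**2 = 28**2 = 784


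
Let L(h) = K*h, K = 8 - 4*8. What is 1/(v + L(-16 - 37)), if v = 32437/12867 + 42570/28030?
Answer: 36066201/46021903402 ≈ 0.00078367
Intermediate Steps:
K = -24 (K = 8 - 32 = -24)
v = 145695730/36066201 (v = 32437*(1/12867) + 42570*(1/28030) = 32437/12867 + 4257/2803 = 145695730/36066201 ≈ 4.0397)
L(h) = -24*h
1/(v + L(-16 - 37)) = 1/(145695730/36066201 - 24*(-16 - 37)) = 1/(145695730/36066201 - 24*(-53)) = 1/(145695730/36066201 + 1272) = 1/(46021903402/36066201) = 36066201/46021903402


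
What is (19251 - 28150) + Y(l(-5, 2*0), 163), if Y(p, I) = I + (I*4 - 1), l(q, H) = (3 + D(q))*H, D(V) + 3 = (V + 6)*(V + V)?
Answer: -8085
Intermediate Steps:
D(V) = -3 + 2*V*(6 + V) (D(V) = -3 + (V + 6)*(V + V) = -3 + (6 + V)*(2*V) = -3 + 2*V*(6 + V))
l(q, H) = H*(2*q² + 12*q) (l(q, H) = (3 + (-3 + 2*q² + 12*q))*H = (2*q² + 12*q)*H = H*(2*q² + 12*q))
Y(p, I) = -1 + 5*I (Y(p, I) = I + (4*I - 1) = I + (-1 + 4*I) = -1 + 5*I)
(19251 - 28150) + Y(l(-5, 2*0), 163) = (19251 - 28150) + (-1 + 5*163) = -8899 + (-1 + 815) = -8899 + 814 = -8085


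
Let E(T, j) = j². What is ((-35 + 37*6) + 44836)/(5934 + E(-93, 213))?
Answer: 45023/51303 ≈ 0.87759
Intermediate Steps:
((-35 + 37*6) + 44836)/(5934 + E(-93, 213)) = ((-35 + 37*6) + 44836)/(5934 + 213²) = ((-35 + 222) + 44836)/(5934 + 45369) = (187 + 44836)/51303 = 45023*(1/51303) = 45023/51303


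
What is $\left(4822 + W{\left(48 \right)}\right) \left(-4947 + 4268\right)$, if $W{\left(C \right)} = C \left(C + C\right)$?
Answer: $-6402970$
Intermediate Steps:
$W{\left(C \right)} = 2 C^{2}$ ($W{\left(C \right)} = C 2 C = 2 C^{2}$)
$\left(4822 + W{\left(48 \right)}\right) \left(-4947 + 4268\right) = \left(4822 + 2 \cdot 48^{2}\right) \left(-4947 + 4268\right) = \left(4822 + 2 \cdot 2304\right) \left(-679\right) = \left(4822 + 4608\right) \left(-679\right) = 9430 \left(-679\right) = -6402970$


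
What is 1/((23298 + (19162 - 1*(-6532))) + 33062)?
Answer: 1/82054 ≈ 1.2187e-5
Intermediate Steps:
1/((23298 + (19162 - 1*(-6532))) + 33062) = 1/((23298 + (19162 + 6532)) + 33062) = 1/((23298 + 25694) + 33062) = 1/(48992 + 33062) = 1/82054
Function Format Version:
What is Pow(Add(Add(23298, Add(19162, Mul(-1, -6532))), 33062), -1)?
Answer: Rational(1, 82054) ≈ 1.2187e-5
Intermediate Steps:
Pow(Add(Add(23298, Add(19162, Mul(-1, -6532))), 33062), -1) = Pow(Add(Add(23298, Add(19162, 6532)), 33062), -1) = Pow(Add(Add(23298, 25694), 33062), -1) = Pow(Add(48992, 33062), -1) = Pow(82054, -1) = Rational(1, 82054)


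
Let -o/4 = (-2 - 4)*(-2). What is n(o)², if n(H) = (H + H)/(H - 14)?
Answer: 2304/961 ≈ 2.3975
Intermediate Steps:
o = -48 (o = -4*(-2 - 4)*(-2) = -(-24)*(-2) = -4*12 = -48)
n(H) = 2*H/(-14 + H) (n(H) = (2*H)/(-14 + H) = 2*H/(-14 + H))
n(o)² = (2*(-48)/(-14 - 48))² = (2*(-48)/(-62))² = (2*(-48)*(-1/62))² = (48/31)² = 2304/961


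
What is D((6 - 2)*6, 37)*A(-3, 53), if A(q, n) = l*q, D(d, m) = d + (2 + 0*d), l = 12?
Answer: -936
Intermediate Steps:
D(d, m) = 2 + d (D(d, m) = d + (2 + 0) = d + 2 = 2 + d)
A(q, n) = 12*q
D((6 - 2)*6, 37)*A(-3, 53) = (2 + (6 - 2)*6)*(12*(-3)) = (2 + 4*6)*(-36) = (2 + 24)*(-36) = 26*(-36) = -936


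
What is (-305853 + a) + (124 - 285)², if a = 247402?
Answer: -32530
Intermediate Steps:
(-305853 + a) + (124 - 285)² = (-305853 + 247402) + (124 - 285)² = -58451 + (-161)² = -58451 + 25921 = -32530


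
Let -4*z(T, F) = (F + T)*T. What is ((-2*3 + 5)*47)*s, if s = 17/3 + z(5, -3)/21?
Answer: -10951/42 ≈ -260.74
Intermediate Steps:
z(T, F) = -T*(F + T)/4 (z(T, F) = -(F + T)*T/4 = -T*(F + T)/4)
s = 233/42 (s = 17/3 - 1/4*5*(-3 + 5)/21 = 17*(1/3) - 1/4*5*2*(1/21) = 17/3 - 5/2*1/21 = 17/3 - 5/42 = 233/42 ≈ 5.5476)
((-2*3 + 5)*47)*s = ((-2*3 + 5)*47)*(233/42) = ((-6 + 5)*47)*(233/42) = -1*47*(233/42) = -47*233/42 = -10951/42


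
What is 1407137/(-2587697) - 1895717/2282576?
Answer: -8117438338661/5906615067472 ≈ -1.3743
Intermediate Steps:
1407137/(-2587697) - 1895717/2282576 = 1407137*(-1/2587697) - 1895717*1/2282576 = -1407137/2587697 - 1895717/2282576 = -8117438338661/5906615067472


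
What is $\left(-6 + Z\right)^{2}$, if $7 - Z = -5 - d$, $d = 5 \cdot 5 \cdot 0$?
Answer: $36$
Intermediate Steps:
$d = 0$ ($d = 25 \cdot 0 = 0$)
$Z = 12$ ($Z = 7 - \left(-5 - 0\right) = 7 - \left(-5 + 0\right) = 7 - -5 = 7 + 5 = 12$)
$\left(-6 + Z\right)^{2} = \left(-6 + 12\right)^{2} = 6^{2} = 36$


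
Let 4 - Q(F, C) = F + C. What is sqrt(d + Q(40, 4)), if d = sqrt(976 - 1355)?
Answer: sqrt(-40 + I*sqrt(379)) ≈ 1.4977 + 6.4995*I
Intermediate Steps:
Q(F, C) = 4 - C - F (Q(F, C) = 4 - (F + C) = 4 - (C + F) = 4 + (-C - F) = 4 - C - F)
d = I*sqrt(379) (d = sqrt(-379) = I*sqrt(379) ≈ 19.468*I)
sqrt(d + Q(40, 4)) = sqrt(I*sqrt(379) + (4 - 1*4 - 1*40)) = sqrt(I*sqrt(379) + (4 - 4 - 40)) = sqrt(I*sqrt(379) - 40) = sqrt(-40 + I*sqrt(379))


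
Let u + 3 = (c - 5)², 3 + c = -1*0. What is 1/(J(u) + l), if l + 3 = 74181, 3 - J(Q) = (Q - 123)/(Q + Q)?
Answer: 61/4525072 ≈ 1.3480e-5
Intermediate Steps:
c = -3 (c = -3 - 1*0 = -3 + 0 = -3)
u = 61 (u = -3 + (-3 - 5)² = -3 + (-8)² = -3 + 64 = 61)
J(Q) = 3 - (-123 + Q)/(2*Q) (J(Q) = 3 - (Q - 123)/(Q + Q) = 3 - (-123 + Q)/(2*Q))
l = 74178 (l = -3 + 74181 = 74178)
1/(J(u) + l) = 1/((½)*(123 + 5*61)/61 + 74178) = 1/((½)*(1/61)*(123 + 305) + 74178) = 1/((½)*(1/61)*428 + 74178) = 1/(214/61 + 74178) = 1/(4525072/61) = 61/4525072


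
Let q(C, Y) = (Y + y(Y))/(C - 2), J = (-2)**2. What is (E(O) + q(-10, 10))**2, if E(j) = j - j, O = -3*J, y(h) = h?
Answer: 25/9 ≈ 2.7778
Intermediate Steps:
J = 4
q(C, Y) = 2*Y/(-2 + C) (q(C, Y) = (Y + Y)/(C - 2) = (2*Y)/(-2 + C) = 2*Y/(-2 + C))
O = -12 (O = -3*4 = -12)
E(j) = 0
(E(O) + q(-10, 10))**2 = (0 + 2*10/(-2 - 10))**2 = (0 + 2*10/(-12))**2 = (0 + 2*10*(-1/12))**2 = (0 - 5/3)**2 = (-5/3)**2 = 25/9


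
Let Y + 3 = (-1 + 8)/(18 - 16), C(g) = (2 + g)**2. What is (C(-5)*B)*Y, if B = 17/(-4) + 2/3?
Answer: -129/8 ≈ -16.125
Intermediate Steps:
Y = 1/2 (Y = -3 + (-1 + 8)/(18 - 16) = -3 + 7/2 = 1/2 ≈ 0.50000)
B = -43/12 (B = 17*(-1/4) + 2*(1/3) = -17/4 + 2/3 = -43/12 ≈ -3.5833)
(C(-5)*B)*Y = ((2 - 5)**2*(-43/12))*(1/2) = ((-3)**2*(-43/12))*(1/2) = (9*(-43/12))*(1/2) = -129/4*1/2 = -129/8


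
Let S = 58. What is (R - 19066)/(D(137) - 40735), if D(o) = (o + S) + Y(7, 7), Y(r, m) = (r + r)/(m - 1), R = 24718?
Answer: -16956/121613 ≈ -0.13943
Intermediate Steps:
Y(r, m) = 2*r/(-1 + m) (Y(r, m) = (2*r)/(-1 + m) = 2*r/(-1 + m))
D(o) = 181/3 + o (D(o) = (o + 58) + 2*7/(-1 + 7) = (58 + o) + 2*7/6 = (58 + o) + 2*7*(⅙) = (58 + o) + 7/3 = 181/3 + o)
(R - 19066)/(D(137) - 40735) = (24718 - 19066)/((181/3 + 137) - 40735) = 5652/(592/3 - 40735) = 5652/(-121613/3) = 5652*(-3/121613) = -16956/121613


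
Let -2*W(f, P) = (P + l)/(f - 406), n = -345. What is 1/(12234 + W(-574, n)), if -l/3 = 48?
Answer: 1960/23978151 ≈ 8.1741e-5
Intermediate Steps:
l = -144 (l = -3*48 = -144)
W(f, P) = -(-144 + P)/(2*(-406 + f)) (W(f, P) = -(P - 144)/(2*(f - 406)) = -(-144 + P)/(2*(-406 + f)))
1/(12234 + W(-574, n)) = 1/(12234 + (144 - 1*(-345))/(2*(-406 - 574))) = 1/(12234 + (½)*(144 + 345)/(-980)) = 1/(12234 + (½)*(-1/980)*489) = 1/(12234 - 489/1960) = 1/(23978151/1960) = 1960/23978151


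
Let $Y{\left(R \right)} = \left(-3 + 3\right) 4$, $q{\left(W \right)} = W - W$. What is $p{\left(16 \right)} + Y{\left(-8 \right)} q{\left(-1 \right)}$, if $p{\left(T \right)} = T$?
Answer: $16$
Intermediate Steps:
$q{\left(W \right)} = 0$
$Y{\left(R \right)} = 0$ ($Y{\left(R \right)} = 0 \cdot 4 = 0$)
$p{\left(16 \right)} + Y{\left(-8 \right)} q{\left(-1 \right)} = 16 + 0 \cdot 0 = 16 + 0 = 16$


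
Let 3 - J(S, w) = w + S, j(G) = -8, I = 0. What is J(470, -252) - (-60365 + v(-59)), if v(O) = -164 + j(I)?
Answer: 60322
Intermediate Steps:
v(O) = -172 (v(O) = -164 - 8 = -172)
J(S, w) = 3 - S - w (J(S, w) = 3 - (w + S) = 3 - (S + w) = 3 + (-S - w) = 3 - S - w)
J(470, -252) - (-60365 + v(-59)) = (3 - 1*470 - 1*(-252)) - (-60365 - 172) = (3 - 470 + 252) - 1*(-60537) = -215 + 60537 = 60322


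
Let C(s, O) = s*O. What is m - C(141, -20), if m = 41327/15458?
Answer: 43632887/15458 ≈ 2822.7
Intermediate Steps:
C(s, O) = O*s
m = 41327/15458 (m = 41327*(1/15458) = 41327/15458 ≈ 2.6735)
m - C(141, -20) = 41327/15458 - (-20)*141 = 41327/15458 - 1*(-2820) = 41327/15458 + 2820 = 43632887/15458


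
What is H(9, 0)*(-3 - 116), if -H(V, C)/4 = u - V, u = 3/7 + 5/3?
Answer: -9860/3 ≈ -3286.7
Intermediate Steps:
u = 44/21 (u = 3*(⅐) + 5*(⅓) = 3/7 + 5/3 = 44/21 ≈ 2.0952)
H(V, C) = -176/21 + 4*V (H(V, C) = -4*(44/21 - V) = -176/21 + 4*V)
H(9, 0)*(-3 - 116) = (-176/21 + 4*9)*(-3 - 116) = (-176/21 + 36)*(-119) = (580/21)*(-119) = -9860/3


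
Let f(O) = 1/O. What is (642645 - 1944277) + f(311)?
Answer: -404807551/311 ≈ -1.3016e+6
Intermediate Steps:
(642645 - 1944277) + f(311) = (642645 - 1944277) + 1/311 = -1301632 + 1/311 = -404807551/311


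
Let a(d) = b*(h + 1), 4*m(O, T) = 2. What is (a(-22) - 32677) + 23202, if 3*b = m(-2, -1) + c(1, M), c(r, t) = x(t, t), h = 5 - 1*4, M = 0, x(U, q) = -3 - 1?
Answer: -28432/3 ≈ -9477.3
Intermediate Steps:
x(U, q) = -4
m(O, T) = 1/2 (m(O, T) = (1/4)*2 = 1/2)
h = 1 (h = 5 - 4 = 1)
c(r, t) = -4
b = -7/6 (b = (1/2 - 4)/3 = (1/3)*(-7/2) = -7/6 ≈ -1.1667)
a(d) = -7/3 (a(d) = -7*(1 + 1)/6 = -7/6*2 = -7/3)
(a(-22) - 32677) + 23202 = (-7/3 - 32677) + 23202 = -98038/3 + 23202 = -28432/3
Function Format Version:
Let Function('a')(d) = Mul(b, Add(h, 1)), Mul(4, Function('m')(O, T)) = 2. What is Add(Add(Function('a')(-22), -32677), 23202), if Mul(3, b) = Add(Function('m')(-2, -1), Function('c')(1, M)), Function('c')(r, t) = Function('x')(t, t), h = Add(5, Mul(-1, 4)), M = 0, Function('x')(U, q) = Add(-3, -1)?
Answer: Rational(-28432, 3) ≈ -9477.3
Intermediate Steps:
Function('x')(U, q) = -4
Function('m')(O, T) = Rational(1, 2) (Function('m')(O, T) = Mul(Rational(1, 4), 2) = Rational(1, 2))
h = 1 (h = Add(5, -4) = 1)
Function('c')(r, t) = -4
b = Rational(-7, 6) (b = Mul(Rational(1, 3), Add(Rational(1, 2), -4)) = Mul(Rational(1, 3), Rational(-7, 2)) = Rational(-7, 6) ≈ -1.1667)
Function('a')(d) = Rational(-7, 3) (Function('a')(d) = Mul(Rational(-7, 6), Add(1, 1)) = Mul(Rational(-7, 6), 2) = Rational(-7, 3))
Add(Add(Function('a')(-22), -32677), 23202) = Add(Add(Rational(-7, 3), -32677), 23202) = Add(Rational(-98038, 3), 23202) = Rational(-28432, 3)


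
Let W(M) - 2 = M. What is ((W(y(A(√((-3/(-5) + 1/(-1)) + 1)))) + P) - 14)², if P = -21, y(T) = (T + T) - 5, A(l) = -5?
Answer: 2304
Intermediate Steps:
y(T) = -5 + 2*T (y(T) = 2*T - 5 = -5 + 2*T)
W(M) = 2 + M
((W(y(A(√((-3/(-5) + 1/(-1)) + 1)))) + P) - 14)² = (((2 + (-5 + 2*(-5))) - 21) - 14)² = (((2 + (-5 - 10)) - 21) - 14)² = (((2 - 15) - 21) - 14)² = ((-13 - 21) - 14)² = (-34 - 14)² = (-48)² = 2304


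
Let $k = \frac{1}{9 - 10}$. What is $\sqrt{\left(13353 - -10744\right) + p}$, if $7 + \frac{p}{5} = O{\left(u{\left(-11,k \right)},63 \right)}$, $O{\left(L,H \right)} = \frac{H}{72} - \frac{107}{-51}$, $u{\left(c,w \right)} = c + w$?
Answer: $\frac{\sqrt{1001982822}}{204} \approx 155.17$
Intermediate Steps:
$k = -1$ ($k = \frac{1}{-1} = -1$)
$O{\left(L,H \right)} = \frac{107}{51} + \frac{H}{72}$ ($O{\left(L,H \right)} = H \frac{1}{72} - - \frac{107}{51} = \frac{H}{72} + \frac{107}{51} = \frac{107}{51} + \frac{H}{72}$)
$p = - \frac{8215}{408}$ ($p = -35 + 5 \left(\frac{107}{51} + \frac{1}{72} \cdot 63\right) = -35 + 5 \left(\frac{107}{51} + \frac{7}{8}\right) = -35 + 5 \cdot \frac{1213}{408} = -35 + \frac{6065}{408} = - \frac{8215}{408} \approx -20.135$)
$\sqrt{\left(13353 - -10744\right) + p} = \sqrt{\left(13353 - -10744\right) - \frac{8215}{408}} = \sqrt{\left(13353 + 10744\right) - \frac{8215}{408}} = \sqrt{24097 - \frac{8215}{408}} = \sqrt{\frac{9823361}{408}} = \frac{\sqrt{1001982822}}{204}$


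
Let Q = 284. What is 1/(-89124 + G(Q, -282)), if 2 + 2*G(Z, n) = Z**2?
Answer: -1/48797 ≈ -2.0493e-5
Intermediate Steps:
G(Z, n) = -1 + Z**2/2
1/(-89124 + G(Q, -282)) = 1/(-89124 + (-1 + (1/2)*284**2)) = 1/(-89124 + (-1 + (1/2)*80656)) = 1/(-89124 + (-1 + 40328)) = 1/(-89124 + 40327) = 1/(-48797) = -1/48797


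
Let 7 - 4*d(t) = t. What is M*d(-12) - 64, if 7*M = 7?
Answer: -237/4 ≈ -59.250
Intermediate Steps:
M = 1 (M = (⅐)*7 = 1)
d(t) = 7/4 - t/4
M*d(-12) - 64 = 1*(7/4 - ¼*(-12)) - 64 = 1*(7/4 + 3) - 64 = 1*(19/4) - 64 = 19/4 - 64 = -237/4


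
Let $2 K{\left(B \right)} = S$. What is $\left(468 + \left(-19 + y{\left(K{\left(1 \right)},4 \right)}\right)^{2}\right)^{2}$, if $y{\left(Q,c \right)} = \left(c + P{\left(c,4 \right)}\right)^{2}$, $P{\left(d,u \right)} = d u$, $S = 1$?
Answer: $21207805641$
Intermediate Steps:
$K{\left(B \right)} = \frac{1}{2}$ ($K{\left(B \right)} = \frac{1}{2} \cdot 1 = \frac{1}{2}$)
$y{\left(Q,c \right)} = 25 c^{2}$ ($y{\left(Q,c \right)} = \left(c + c 4\right)^{2} = \left(c + 4 c\right)^{2} = \left(5 c\right)^{2} = 25 c^{2}$)
$\left(468 + \left(-19 + y{\left(K{\left(1 \right)},4 \right)}\right)^{2}\right)^{2} = \left(468 + \left(-19 + 25 \cdot 4^{2}\right)^{2}\right)^{2} = \left(468 + \left(-19 + 25 \cdot 16\right)^{2}\right)^{2} = \left(468 + \left(-19 + 400\right)^{2}\right)^{2} = \left(468 + 381^{2}\right)^{2} = \left(468 + 145161\right)^{2} = 145629^{2} = 21207805641$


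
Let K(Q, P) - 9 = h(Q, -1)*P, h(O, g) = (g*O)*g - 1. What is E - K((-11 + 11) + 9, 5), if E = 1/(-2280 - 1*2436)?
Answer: -231085/4716 ≈ -49.000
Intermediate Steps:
h(O, g) = -1 + O*g² (h(O, g) = (O*g)*g - 1 = O*g² - 1 = -1 + O*g²)
E = -1/4716 (E = 1/(-2280 - 2436) = 1/(-4716) = -1/4716 ≈ -0.00021204)
K(Q, P) = 9 + P*(-1 + Q) (K(Q, P) = 9 + (-1 + Q*(-1)²)*P = 9 + (-1 + Q*1)*P = 9 + (-1 + Q)*P = 9 + P*(-1 + Q))
E - K((-11 + 11) + 9, 5) = -1/4716 - (9 + 5*(-1 + ((-11 + 11) + 9))) = -1/4716 - (9 + 5*(-1 + (0 + 9))) = -1/4716 - (9 + 5*(-1 + 9)) = -1/4716 - (9 + 5*8) = -1/4716 - (9 + 40) = -1/4716 - 1*49 = -1/4716 - 49 = -231085/4716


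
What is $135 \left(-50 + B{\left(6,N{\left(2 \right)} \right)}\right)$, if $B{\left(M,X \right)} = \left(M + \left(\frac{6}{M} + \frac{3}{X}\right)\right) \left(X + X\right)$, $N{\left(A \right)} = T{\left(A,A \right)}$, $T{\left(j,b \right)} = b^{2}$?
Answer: $1620$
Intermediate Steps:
$N{\left(A \right)} = A^{2}$
$B{\left(M,X \right)} = 2 X \left(M + \frac{3}{X} + \frac{6}{M}\right)$ ($B{\left(M,X \right)} = \left(M + \left(\frac{3}{X} + \frac{6}{M}\right)\right) 2 X = \left(M + \frac{3}{X} + \frac{6}{M}\right) 2 X = 2 X \left(M + \frac{3}{X} + \frac{6}{M}\right)$)
$135 \left(-50 + B{\left(6,N{\left(2 \right)} \right)}\right) = 135 \left(-50 + \left(6 + 2 \cdot 6 \cdot 2^{2} + \frac{12 \cdot 2^{2}}{6}\right)\right) = 135 \left(-50 + \left(6 + 2 \cdot 6 \cdot 4 + 12 \cdot 4 \cdot \frac{1}{6}\right)\right) = 135 \left(-50 + \left(6 + 48 + 8\right)\right) = 135 \left(-50 + 62\right) = 135 \cdot 12 = 1620$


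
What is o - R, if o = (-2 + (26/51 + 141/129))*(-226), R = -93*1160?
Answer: 236777686/2193 ≈ 1.0797e+5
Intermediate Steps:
R = -107880
o = 196846/2193 (o = (-2 + (26*(1/51) + 141*(1/129)))*(-226) = (-2 + (26/51 + 47/43))*(-226) = (-2 + 3515/2193)*(-226) = -871/2193*(-226) = 196846/2193 ≈ 89.761)
o - R = 196846/2193 - 1*(-107880) = 196846/2193 + 107880 = 236777686/2193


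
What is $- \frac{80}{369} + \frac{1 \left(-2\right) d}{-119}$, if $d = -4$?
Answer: $- \frac{12472}{43911} \approx -0.28403$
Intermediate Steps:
$- \frac{80}{369} + \frac{1 \left(-2\right) d}{-119} = - \frac{80}{369} + \frac{1 \left(-2\right) \left(-4\right)}{-119} = \left(-80\right) \frac{1}{369} + \left(-2\right) \left(-4\right) \left(- \frac{1}{119}\right) = - \frac{80}{369} + 8 \left(- \frac{1}{119}\right) = - \frac{80}{369} - \frac{8}{119} = - \frac{12472}{43911}$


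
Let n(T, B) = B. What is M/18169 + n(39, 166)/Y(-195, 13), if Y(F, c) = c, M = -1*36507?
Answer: 2541463/236197 ≈ 10.760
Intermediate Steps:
M = -36507
M/18169 + n(39, 166)/Y(-195, 13) = -36507/18169 + 166/13 = 2541463/236197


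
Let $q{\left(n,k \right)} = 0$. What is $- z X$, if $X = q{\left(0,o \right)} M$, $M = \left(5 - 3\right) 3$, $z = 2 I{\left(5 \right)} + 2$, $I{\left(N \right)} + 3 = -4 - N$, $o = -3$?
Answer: $0$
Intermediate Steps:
$I{\left(N \right)} = -7 - N$ ($I{\left(N \right)} = -3 - \left(4 + N\right) = -7 - N$)
$z = -22$ ($z = 2 \left(-7 - 5\right) + 2 = 2 \left(-12\right) + 2 = -24 + 2 = -22$)
$M = 6$ ($M = 2 \cdot 3 = 6$)
$X = 0$ ($X = 0 \cdot 6 = 0$)
$- z X = \left(-1\right) \left(-22\right) 0 = 22 \cdot 0 = 0$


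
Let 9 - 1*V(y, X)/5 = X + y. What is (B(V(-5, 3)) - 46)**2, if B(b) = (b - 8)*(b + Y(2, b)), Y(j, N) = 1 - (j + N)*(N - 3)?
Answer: 18692905284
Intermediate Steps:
V(y, X) = 45 - 5*X - 5*y (V(y, X) = 45 - 5*(X + y) = 45 + (-5*X - 5*y) = 45 - 5*X - 5*y)
Y(j, N) = 1 - (-3 + N)*(N + j) (Y(j, N) = 1 - (N + j)*(-3 + N) = 1 - (-3 + N)*(N + j))
B(b) = (-8 + b)*(7 - b**2 + 2*b) (B(b) = (b - 8)*(b + (1 - b**2 + 3*b + 3*2 - 1*b*2)) = (-8 + b)*(b + (1 - b**2 + 3*b + 6 - 2*b)) = (-8 + b)*(b + (7 + b - b**2)) = (-8 + b)*(7 - b**2 + 2*b))
(B(V(-5, 3)) - 46)**2 = ((-56 - (45 - 5*3 - 5*(-5))**3 - 9*(45 - 5*3 - 5*(-5)) + 10*(45 - 5*3 - 5*(-5))**2) - 46)**2 = ((-56 - (45 - 15 + 25)**3 - 9*(45 - 15 + 25) + 10*(45 - 15 + 25)**2) - 46)**2 = ((-56 - 1*55**3 - 9*55 + 10*55**2) - 46)**2 = ((-56 - 1*166375 - 495 + 10*3025) - 46)**2 = ((-56 - 166375 - 495 + 30250) - 46)**2 = (-136676 - 46)**2 = (-136722)**2 = 18692905284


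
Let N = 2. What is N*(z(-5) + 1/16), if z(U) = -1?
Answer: -15/8 ≈ -1.8750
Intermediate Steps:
N*(z(-5) + 1/16) = 2*(-1 + 1/16) = 2*(-15/16) = -15/8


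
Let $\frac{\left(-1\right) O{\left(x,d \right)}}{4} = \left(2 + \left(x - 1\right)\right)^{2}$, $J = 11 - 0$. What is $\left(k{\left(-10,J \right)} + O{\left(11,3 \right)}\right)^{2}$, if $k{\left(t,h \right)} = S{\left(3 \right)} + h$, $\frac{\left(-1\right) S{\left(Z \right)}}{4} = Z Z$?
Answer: $361201$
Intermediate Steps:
$S{\left(Z \right)} = - 4 Z^{2}$ ($S{\left(Z \right)} = - 4 Z Z = - 4 Z^{2}$)
$J = 11$ ($J = 11 + 0 = 11$)
$O{\left(x,d \right)} = - 4 \left(1 + x\right)^{2}$ ($O{\left(x,d \right)} = - 4 \left(2 + \left(x - 1\right)\right)^{2} = - 4 \left(2 + \left(-1 + x\right)\right)^{2} = - 4 \left(1 + x\right)^{2}$)
$k{\left(t,h \right)} = -36 + h$ ($k{\left(t,h \right)} = - 4 \cdot 3^{2} + h = \left(-4\right) 9 + h = -36 + h$)
$\left(k{\left(-10,J \right)} + O{\left(11,3 \right)}\right)^{2} = \left(\left(-36 + 11\right) - 4 \left(1 + 11\right)^{2}\right)^{2} = \left(-25 - 4 \cdot 12^{2}\right)^{2} = \left(-25 - 576\right)^{2} = \left(-601\right)^{2} = 361201$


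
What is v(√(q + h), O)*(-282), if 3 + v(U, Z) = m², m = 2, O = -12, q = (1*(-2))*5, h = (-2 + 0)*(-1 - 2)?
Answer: -282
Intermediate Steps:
h = 6 (h = -2*(-3) = 6)
q = -10 (q = -2*5 = -10)
v(U, Z) = 1 (v(U, Z) = -3 + 2² = -3 + 4 = 1)
v(√(q + h), O)*(-282) = 1*(-282) = -282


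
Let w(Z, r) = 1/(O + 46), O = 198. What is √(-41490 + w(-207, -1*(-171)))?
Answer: I*√617537099/122 ≈ 203.69*I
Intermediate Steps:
w(Z, r) = 1/244 (w(Z, r) = 1/(198 + 46) = 1/244)
√(-41490 + w(-207, -1*(-171))) = √(-41490 + 1/244) = √(-10123559/244) = I*√617537099/122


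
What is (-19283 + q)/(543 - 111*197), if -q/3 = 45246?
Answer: 155021/21324 ≈ 7.2698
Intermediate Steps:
q = -135738 (q = -3*45246 = -135738)
(-19283 + q)/(543 - 111*197) = (-19283 - 135738)/(543 - 111*197) = -155021/(543 - 21867) = -155021/(-21324) = -155021*(-1/21324) = 155021/21324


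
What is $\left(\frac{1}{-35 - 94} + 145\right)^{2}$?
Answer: $\frac{349839616}{16641} \approx 21023.0$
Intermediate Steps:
$\left(\frac{1}{-35 - 94} + 145\right)^{2} = \left(\frac{1}{-129} + 145\right)^{2} = \left(- \frac{1}{129} + 145\right)^{2} = \left(\frac{18704}{129}\right)^{2} = \frac{349839616}{16641}$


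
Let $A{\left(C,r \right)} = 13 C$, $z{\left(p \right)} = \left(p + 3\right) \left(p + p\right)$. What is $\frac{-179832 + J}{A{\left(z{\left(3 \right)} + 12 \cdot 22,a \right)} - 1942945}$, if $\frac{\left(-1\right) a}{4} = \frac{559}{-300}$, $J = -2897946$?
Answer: $\frac{3077778}{1939045} \approx 1.5873$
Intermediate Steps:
$a = \frac{559}{75}$ ($a = - 4 \frac{559}{-300} = - 4 \cdot 559 \left(- \frac{1}{300}\right) = \left(-4\right) \left(- \frac{559}{300}\right) = \frac{559}{75} \approx 7.4533$)
$z{\left(p \right)} = 2 p \left(3 + p\right)$ ($z{\left(p \right)} = \left(3 + p\right) 2 p = 2 p \left(3 + p\right)$)
$\frac{-179832 + J}{A{\left(z{\left(3 \right)} + 12 \cdot 22,a \right)} - 1942945} = \frac{-179832 - 2897946}{13 \left(2 \cdot 3 \left(3 + 3\right) + 12 \cdot 22\right) - 1942945} = - \frac{3077778}{13 \left(2 \cdot 3 \cdot 6 + 264\right) - 1942945} = - \frac{3077778}{13 \left(36 + 264\right) - 1942945} = - \frac{3077778}{13 \cdot 300 - 1942945} = - \frac{3077778}{3900 - 1942945} = - \frac{3077778}{-1939045} = \left(-3077778\right) \left(- \frac{1}{1939045}\right) = \frac{3077778}{1939045}$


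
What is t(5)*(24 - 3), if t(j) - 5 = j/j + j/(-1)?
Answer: 21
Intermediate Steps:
t(j) = 6 - j (t(j) = 5 + (j/j + j/(-1)) = 5 + (1 + j*(-1)) = 5 + (1 - j) = 6 - j)
t(5)*(24 - 3) = (6 - 1*5)*(24 - 3) = (6 - 5)*21 = 1*21 = 21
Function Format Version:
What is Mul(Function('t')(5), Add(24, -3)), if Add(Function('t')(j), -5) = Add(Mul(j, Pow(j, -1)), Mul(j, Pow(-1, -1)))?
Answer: 21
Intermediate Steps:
Function('t')(j) = Add(6, Mul(-1, j)) (Function('t')(j) = Add(5, Add(Mul(j, Pow(j, -1)), Mul(j, Pow(-1, -1)))) = Add(5, Add(1, Mul(j, -1))) = Add(5, Add(1, Mul(-1, j))) = Add(6, Mul(-1, j)))
Mul(Function('t')(5), Add(24, -3)) = Mul(Add(6, Mul(-1, 5)), Add(24, -3)) = Mul(Add(6, -5), 21) = Mul(1, 21) = 21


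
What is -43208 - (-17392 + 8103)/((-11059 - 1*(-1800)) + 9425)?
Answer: -7163239/166 ≈ -43152.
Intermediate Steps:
-43208 - (-17392 + 8103)/((-11059 - 1*(-1800)) + 9425) = -43208 - (-9289)/((-11059 + 1800) + 9425) = -43208 - (-9289)/(-9259 + 9425) = -43208 - (-9289)/166 = -43208 - 1*(-9289/166) = -43208 + 9289/166 = -7163239/166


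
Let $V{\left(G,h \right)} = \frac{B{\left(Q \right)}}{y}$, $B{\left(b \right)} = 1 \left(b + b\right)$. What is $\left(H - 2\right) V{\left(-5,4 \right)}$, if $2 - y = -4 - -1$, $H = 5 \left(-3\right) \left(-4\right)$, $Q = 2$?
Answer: $\frac{232}{5} \approx 46.4$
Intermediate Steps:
$B{\left(b \right)} = 2 b$ ($B{\left(b \right)} = 1 \cdot 2 b = 2 b$)
$H = 60$ ($H = \left(-15\right) \left(-4\right) = 60$)
$y = 5$ ($y = 2 - \left(-4 - -1\right) = 2 - \left(-4 + 1\right) = 2 - -3 = 2 + 3 = 5$)
$V{\left(G,h \right)} = \frac{4}{5}$ ($V{\left(G,h \right)} = \frac{2 \cdot 2}{5} = 4 \cdot \frac{1}{5} = \frac{4}{5}$)
$\left(H - 2\right) V{\left(-5,4 \right)} = \left(60 - 2\right) \frac{4}{5} = 58 \cdot \frac{4}{5} = \frac{232}{5}$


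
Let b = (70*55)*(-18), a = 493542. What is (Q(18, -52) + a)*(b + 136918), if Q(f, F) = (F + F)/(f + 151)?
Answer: 433839657484/13 ≈ 3.3372e+10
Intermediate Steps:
Q(f, F) = 2*F/(151 + f) (Q(f, F) = (2*F)/(151 + f) = 2*F/(151 + f))
b = -69300 (b = 3850*(-18) = -69300)
(Q(18, -52) + a)*(b + 136918) = (2*(-52)/(151 + 18) + 493542)*(-69300 + 136918) = (2*(-52)/169 + 493542)*67618 = (2*(-52)*(1/169) + 493542)*67618 = (-8/13 + 493542)*67618 = (6416038/13)*67618 = 433839657484/13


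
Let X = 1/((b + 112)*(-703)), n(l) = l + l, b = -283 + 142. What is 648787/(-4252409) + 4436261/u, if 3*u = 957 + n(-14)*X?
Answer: 1153777142507213092/82965907137379 ≈ 13907.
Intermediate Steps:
b = -141
n(l) = 2*l
X = 1/20387 (X = 1/((-141 + 112)*(-703)) = -1/703/(-29) = -1/29*(-1/703) = 1/20387 ≈ 4.9051e-5)
u = 19510331/61161 (u = (957 + (2*(-14))*(1/20387))/3 = (957 - 28*1/20387)/3 = (957 - 28/20387)/3 = (⅓)*(19510331/20387) = 19510331/61161 ≈ 319.00)
648787/(-4252409) + 4436261/u = 648787/(-4252409) + 4436261/(19510331/61161) = 648787*(-1/4252409) + 4436261*(61161/19510331) = -648787/4252409 + 271326159021/19510331 = 1153777142507213092/82965907137379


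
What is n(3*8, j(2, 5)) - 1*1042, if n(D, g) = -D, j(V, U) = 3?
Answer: -1066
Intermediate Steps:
n(3*8, j(2, 5)) - 1*1042 = -3*8 - 1*1042 = -1*24 - 1042 = -24 - 1042 = -1066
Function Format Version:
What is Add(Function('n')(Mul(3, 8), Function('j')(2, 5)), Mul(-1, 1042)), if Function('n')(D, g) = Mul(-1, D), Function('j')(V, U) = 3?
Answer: -1066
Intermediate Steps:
Add(Function('n')(Mul(3, 8), Function('j')(2, 5)), Mul(-1, 1042)) = Add(Mul(-1, Mul(3, 8)), Mul(-1, 1042)) = Add(Mul(-1, 24), -1042) = Add(-24, -1042) = -1066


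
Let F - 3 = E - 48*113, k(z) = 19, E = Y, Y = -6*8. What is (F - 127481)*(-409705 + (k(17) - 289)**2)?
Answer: 44778224750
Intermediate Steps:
Y = -48
E = -48
F = -5469 (F = 3 + (-48 - 48*113) = 3 + (-48 - 5424) = 3 - 5472 = -5469)
(F - 127481)*(-409705 + (k(17) - 289)**2) = (-5469 - 127481)*(-409705 + (19 - 289)**2) = -132950*(-409705 + (-270)**2) = -132950*(-409705 + 72900) = -132950*(-336805) = 44778224750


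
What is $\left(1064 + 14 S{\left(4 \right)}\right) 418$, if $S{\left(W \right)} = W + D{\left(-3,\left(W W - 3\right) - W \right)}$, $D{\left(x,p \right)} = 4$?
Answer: $491568$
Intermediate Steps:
$S{\left(W \right)} = 4 + W$ ($S{\left(W \right)} = W + 4 = 4 + W$)
$\left(1064 + 14 S{\left(4 \right)}\right) 418 = \left(1064 + 14 \left(4 + 4\right)\right) 418 = \left(1064 + 14 \cdot 8\right) 418 = \left(1064 + 112\right) 418 = 1176 \cdot 418 = 491568$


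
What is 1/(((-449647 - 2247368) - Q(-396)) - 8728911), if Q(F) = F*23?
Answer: -1/11416818 ≈ -8.7590e-8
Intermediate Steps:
Q(F) = 23*F
1/(((-449647 - 2247368) - Q(-396)) - 8728911) = 1/(((-449647 - 2247368) - 23*(-396)) - 8728911) = 1/((-2697015 - 1*(-9108)) - 8728911) = 1/((-2697015 + 9108) - 8728911) = 1/(-2687907 - 8728911) = 1/(-11416818) = -1/11416818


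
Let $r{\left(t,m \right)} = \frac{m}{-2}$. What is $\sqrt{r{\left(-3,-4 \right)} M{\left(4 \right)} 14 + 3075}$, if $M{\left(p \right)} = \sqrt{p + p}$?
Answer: $\sqrt{3075 + 56 \sqrt{2}} \approx 56.162$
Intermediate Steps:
$r{\left(t,m \right)} = - \frac{m}{2}$ ($r{\left(t,m \right)} = m \left(- \frac{1}{2}\right) = - \frac{m}{2}$)
$M{\left(p \right)} = \sqrt{2} \sqrt{p}$ ($M{\left(p \right)} = \sqrt{2 p} = \sqrt{2} \sqrt{p}$)
$\sqrt{r{\left(-3,-4 \right)} M{\left(4 \right)} 14 + 3075} = \sqrt{\left(- \frac{1}{2}\right) \left(-4\right) \sqrt{2} \sqrt{4} \cdot 14 + 3075} = \sqrt{2 \sqrt{2} \cdot 2 \cdot 14 + 3075} = \sqrt{2 \cdot 2 \sqrt{2} \cdot 14 + 3075} = \sqrt{4 \sqrt{2} \cdot 14 + 3075} = \sqrt{56 \sqrt{2} + 3075} = \sqrt{3075 + 56 \sqrt{2}}$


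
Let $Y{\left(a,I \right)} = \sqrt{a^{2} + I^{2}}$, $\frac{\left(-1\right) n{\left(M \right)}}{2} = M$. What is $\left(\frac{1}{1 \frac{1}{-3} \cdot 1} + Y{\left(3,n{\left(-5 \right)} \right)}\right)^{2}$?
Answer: $\left(3 - \sqrt{109}\right)^{2} \approx 55.358$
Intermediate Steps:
$n{\left(M \right)} = - 2 M$
$Y{\left(a,I \right)} = \sqrt{I^{2} + a^{2}}$
$\left(\frac{1}{1 \frac{1}{-3} \cdot 1} + Y{\left(3,n{\left(-5 \right)} \right)}\right)^{2} = \left(\frac{1}{1 \frac{1}{-3} \cdot 1} + \sqrt{\left(\left(-2\right) \left(-5\right)\right)^{2} + 3^{2}}\right)^{2} = \left(\frac{1}{1 \left(- \frac{1}{3}\right) 1} + \sqrt{10^{2} + 9}\right)^{2} = \left(\frac{1}{\left(- \frac{1}{3}\right) 1} + \sqrt{100 + 9}\right)^{2} = \left(\frac{1}{- \frac{1}{3}} + \sqrt{109}\right)^{2} = \left(-3 + \sqrt{109}\right)^{2}$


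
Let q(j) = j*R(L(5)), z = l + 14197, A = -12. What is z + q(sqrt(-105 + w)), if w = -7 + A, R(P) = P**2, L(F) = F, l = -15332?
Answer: -1135 + 50*I*sqrt(31) ≈ -1135.0 + 278.39*I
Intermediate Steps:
w = -19 (w = -7 - 12 = -19)
z = -1135 (z = -15332 + 14197 = -1135)
q(j) = 25*j (q(j) = j*5**2 = j*25 = 25*j)
z + q(sqrt(-105 + w)) = -1135 + 25*sqrt(-105 - 19) = -1135 + 25*sqrt(-124) = -1135 + 25*(2*I*sqrt(31)) = -1135 + 50*I*sqrt(31)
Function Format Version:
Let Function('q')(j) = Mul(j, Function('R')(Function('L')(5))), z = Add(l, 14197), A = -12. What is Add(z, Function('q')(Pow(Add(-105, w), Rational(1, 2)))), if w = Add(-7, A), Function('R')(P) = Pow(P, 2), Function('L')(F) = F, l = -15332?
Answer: Add(-1135, Mul(50, I, Pow(31, Rational(1, 2)))) ≈ Add(-1135.0, Mul(278.39, I))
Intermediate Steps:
w = -19 (w = Add(-7, -12) = -19)
z = -1135 (z = Add(-15332, 14197) = -1135)
Function('q')(j) = Mul(25, j) (Function('q')(j) = Mul(j, Pow(5, 2)) = Mul(j, 25) = Mul(25, j))
Add(z, Function('q')(Pow(Add(-105, w), Rational(1, 2)))) = Add(-1135, Mul(25, Pow(Add(-105, -19), Rational(1, 2)))) = Add(-1135, Mul(25, Pow(-124, Rational(1, 2)))) = Add(-1135, Mul(25, Mul(2, I, Pow(31, Rational(1, 2))))) = Add(-1135, Mul(50, I, Pow(31, Rational(1, 2))))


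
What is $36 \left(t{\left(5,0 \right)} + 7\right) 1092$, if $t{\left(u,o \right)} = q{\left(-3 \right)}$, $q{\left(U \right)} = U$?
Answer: $157248$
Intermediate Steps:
$t{\left(u,o \right)} = -3$
$36 \left(t{\left(5,0 \right)} + 7\right) 1092 = 36 \left(-3 + 7\right) 1092 = 36 \cdot 4 \cdot 1092 = 144 \cdot 1092 = 157248$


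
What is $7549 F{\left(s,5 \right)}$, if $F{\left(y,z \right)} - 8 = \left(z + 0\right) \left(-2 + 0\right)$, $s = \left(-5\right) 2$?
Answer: $-15098$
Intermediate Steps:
$s = -10$
$F{\left(y,z \right)} = 8 - 2 z$ ($F{\left(y,z \right)} = 8 + \left(z + 0\right) \left(-2 + 0\right) = 8 + z \left(-2\right) = 8 - 2 z$)
$7549 F{\left(s,5 \right)} = 7549 \left(8 - 10\right) = 7549 \left(-2\right) = -15098$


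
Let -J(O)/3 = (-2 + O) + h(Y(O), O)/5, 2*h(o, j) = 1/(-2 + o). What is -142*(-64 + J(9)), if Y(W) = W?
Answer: 422663/35 ≈ 12076.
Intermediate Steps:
h(o, j) = 1/(2*(-2 + o))
J(O) = 6 - 3*O - 3/(10*(-2 + O)) (J(O) = -3*((-2 + O) + (1/(2*(-2 + O)))/5) = -3*((-2 + O) + (1/(2*(-2 + O)))*(1/5)) = -3*((-2 + O) + 1/(10*(-2 + O))) = -3*(-2 + O + 1/(10*(-2 + O))) = 6 - 3*O - 3/(10*(-2 + O)))
-142*(-64 + J(9)) = -142*(-64 + 3*(-1 - 10*(2 - 1*9)**2)/(10*(-2 + 9))) = -142*(-64 + (3/10)*(-1 - 10*(2 - 9)**2)/7) = -142*(-64 + (3/10)*(1/7)*(-1 - 10*(-7)**2)) = -142*(-64 + (3/10)*(1/7)*(-1 - 10*49)) = -142*(-64 + (3/10)*(1/7)*(-1 - 490)) = -142*(-64 + (3/10)*(1/7)*(-491)) = -142*(-64 - 1473/70) = -142*(-5953/70) = 422663/35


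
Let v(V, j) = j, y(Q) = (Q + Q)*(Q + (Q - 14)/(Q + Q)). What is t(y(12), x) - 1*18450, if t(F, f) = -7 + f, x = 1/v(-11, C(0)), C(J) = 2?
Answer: -36913/2 ≈ -18457.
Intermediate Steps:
y(Q) = 2*Q*(Q + (-14 + Q)/(2*Q)) (y(Q) = (2*Q)*(Q + (-14 + Q)/((2*Q))) = (2*Q)*(Q + (-14 + Q)*(1/(2*Q))) = (2*Q)*(Q + (-14 + Q)/(2*Q)) = 2*Q*(Q + (-14 + Q)/(2*Q)))
x = ½ (x = 1/2 = ½ ≈ 0.50000)
t(y(12), x) - 1*18450 = (-7 + ½) - 1*18450 = -13/2 - 18450 = -36913/2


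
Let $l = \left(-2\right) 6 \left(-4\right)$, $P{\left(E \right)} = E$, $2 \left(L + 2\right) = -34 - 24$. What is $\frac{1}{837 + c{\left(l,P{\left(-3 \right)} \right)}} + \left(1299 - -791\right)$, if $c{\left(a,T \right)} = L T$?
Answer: $\frac{1943701}{930} \approx 2090.0$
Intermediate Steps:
$L = -31$ ($L = -2 + \frac{-34 - 24}{2} = -2 + \frac{1}{2} \left(-58\right) = -2 - 29 = -31$)
$l = 48$ ($l = \left(-12\right) \left(-4\right) = 48$)
$c{\left(a,T \right)} = - 31 T$
$\frac{1}{837 + c{\left(l,P{\left(-3 \right)} \right)}} + \left(1299 - -791\right) = \frac{1}{837 - -93} + \left(1299 - -791\right) = \frac{1}{837 + 93} + \left(1299 + 791\right) = \frac{1}{930} + 2090 = \frac{1943701}{930}$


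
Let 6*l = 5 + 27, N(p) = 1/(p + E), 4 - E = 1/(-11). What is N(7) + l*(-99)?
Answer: -64405/122 ≈ -527.91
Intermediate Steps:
E = 45/11 (E = 4 - 1/(-11) = 4 - 1*(-1/11) = 4 + 1/11 = 45/11 ≈ 4.0909)
N(p) = 1/(45/11 + p) (N(p) = 1/(p + 45/11) = 1/(45/11 + p))
l = 16/3 (l = (5 + 27)/6 = (⅙)*32 = 16/3 ≈ 5.3333)
N(7) + l*(-99) = 11/(45 + 11*7) + (16/3)*(-99) = 11/(45 + 77) - 528 = 11/122 - 528 = -64405/122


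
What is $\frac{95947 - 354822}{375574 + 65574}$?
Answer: $- \frac{258875}{441148} \approx -0.58682$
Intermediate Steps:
$\frac{95947 - 354822}{375574 + 65574} = - \frac{258875}{441148}$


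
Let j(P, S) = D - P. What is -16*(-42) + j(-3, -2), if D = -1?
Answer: 674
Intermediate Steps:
j(P, S) = -1 - P
-16*(-42) + j(-3, -2) = -16*(-42) + (-1 - 1*(-3)) = 672 + (-1 + 3) = 672 + 2 = 674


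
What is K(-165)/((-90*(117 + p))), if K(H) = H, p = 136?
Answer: 1/138 ≈ 0.0072464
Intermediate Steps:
K(-165)/((-90*(117 + p))) = -165*(-1/(90*(117 + 136))) = -165/((-90*253)) = -165/(-22770) = -165*(-1/22770) = 1/138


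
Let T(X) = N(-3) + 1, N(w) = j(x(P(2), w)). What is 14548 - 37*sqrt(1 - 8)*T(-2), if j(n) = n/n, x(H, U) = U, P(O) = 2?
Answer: 14548 - 74*I*sqrt(7) ≈ 14548.0 - 195.79*I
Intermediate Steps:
j(n) = 1
N(w) = 1
T(X) = 2 (T(X) = 1 + 1 = 2)
14548 - 37*sqrt(1 - 8)*T(-2) = 14548 - 37*sqrt(1 - 8)*2 = 14548 - 37*sqrt(-7)*2 = 14548 - 37*(I*sqrt(7))*2 = 14548 - 37*I*sqrt(7)*2 = 14548 - 74*I*sqrt(7)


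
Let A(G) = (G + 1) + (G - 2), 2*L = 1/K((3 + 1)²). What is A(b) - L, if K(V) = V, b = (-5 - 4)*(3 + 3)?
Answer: -3489/32 ≈ -109.03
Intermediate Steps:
b = -54 (b = -9*6 = -54)
L = 1/32 (L = 1/(2*((3 + 1)²)) = 1/(2*(4²)) = (½)/16 = (½)*(1/16) = 1/32 ≈ 0.031250)
A(G) = -1 + 2*G (A(G) = (1 + G) + (-2 + G) = -1 + 2*G)
A(b) - L = (-1 + 2*(-54)) - 1*1/32 = (-1 - 108) - 1/32 = -109 - 1/32 = -3489/32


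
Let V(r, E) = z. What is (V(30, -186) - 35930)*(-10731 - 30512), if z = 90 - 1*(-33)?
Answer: 1476788101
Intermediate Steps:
z = 123 (z = 90 + 33 = 123)
V(r, E) = 123
(V(30, -186) - 35930)*(-10731 - 30512) = (123 - 35930)*(-10731 - 30512) = -35807*(-41243) = 1476788101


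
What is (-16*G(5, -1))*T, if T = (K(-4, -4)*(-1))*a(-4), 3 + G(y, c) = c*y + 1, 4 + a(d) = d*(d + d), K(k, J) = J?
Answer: 12544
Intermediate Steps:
a(d) = -4 + 2*d² (a(d) = -4 + d*(d + d) = -4 + d*(2*d) = -4 + 2*d²)
G(y, c) = -2 + c*y (G(y, c) = -3 + (c*y + 1) = -3 + (1 + c*y) = -2 + c*y)
T = 112 (T = (-4*(-1))*(-4 + 2*(-4)²) = 4*(-4 + 2*16) = 4*(-4 + 32) = 4*28 = 112)
(-16*G(5, -1))*T = -16*(-2 - 1*5)*112 = -16*(-2 - 5)*112 = -16*(-7)*112 = 112*112 = 12544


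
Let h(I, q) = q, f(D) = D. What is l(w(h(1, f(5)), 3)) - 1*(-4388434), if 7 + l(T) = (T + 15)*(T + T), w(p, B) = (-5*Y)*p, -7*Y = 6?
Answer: 215109423/49 ≈ 4.3900e+6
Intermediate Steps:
Y = -6/7 (Y = -1/7*6 = -6/7 ≈ -0.85714)
w(p, B) = 30*p/7 (w(p, B) = (-5*(-6/7))*p = 30*p/7)
l(T) = -7 + 2*T*(15 + T) (l(T) = -7 + (T + 15)*(T + T) = -7 + (15 + T)*(2*T) = -7 + 2*T*(15 + T))
l(w(h(1, f(5)), 3)) - 1*(-4388434) = (-7 + 2*((30/7)*5)**2 + 30*((30/7)*5)) - 1*(-4388434) = (-7 + 2*(150/7)**2 + 30*(150/7)) + 4388434 = (-7 + 2*(22500/49) + 4500/7) + 4388434 = (-7 + 45000/49 + 4500/7) + 4388434 = 76157/49 + 4388434 = 215109423/49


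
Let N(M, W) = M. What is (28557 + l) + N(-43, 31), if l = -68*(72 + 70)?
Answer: 18858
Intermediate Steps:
l = -9656 (l = -68*142 = -9656)
(28557 + l) + N(-43, 31) = (28557 - 9656) - 43 = 18901 - 43 = 18858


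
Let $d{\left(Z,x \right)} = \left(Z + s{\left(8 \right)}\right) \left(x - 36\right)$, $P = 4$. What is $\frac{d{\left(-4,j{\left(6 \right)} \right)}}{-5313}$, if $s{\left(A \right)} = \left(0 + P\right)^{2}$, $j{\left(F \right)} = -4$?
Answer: $\frac{160}{1771} \approx 0.090344$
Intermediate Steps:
$s{\left(A \right)} = 16$ ($s{\left(A \right)} = \left(0 + 4\right)^{2} = 4^{2} = 16$)
$d{\left(Z,x \right)} = \left(-36 + x\right) \left(16 + Z\right)$ ($d{\left(Z,x \right)} = \left(Z + 16\right) \left(x - 36\right) = \left(16 + Z\right) \left(-36 + x\right) = \left(-36 + x\right) \left(16 + Z\right)$)
$\frac{d{\left(-4,j{\left(6 \right)} \right)}}{-5313} = \frac{-576 - -144 + 16 \left(-4\right) - -16}{-5313} = \left(-576 + 144 - 64 + 16\right) \left(- \frac{1}{5313}\right) = \left(-480\right) \left(- \frac{1}{5313}\right) = \frac{160}{1771}$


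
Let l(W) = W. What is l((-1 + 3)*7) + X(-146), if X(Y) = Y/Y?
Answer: 15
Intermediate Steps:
X(Y) = 1
l((-1 + 3)*7) + X(-146) = (-1 + 3)*7 + 1 = 2*7 + 1 = 14 + 1 = 15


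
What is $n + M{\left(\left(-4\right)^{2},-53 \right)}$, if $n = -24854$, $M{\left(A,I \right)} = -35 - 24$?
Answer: $-24913$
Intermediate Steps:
$M{\left(A,I \right)} = -59$
$n + M{\left(\left(-4\right)^{2},-53 \right)} = -24854 - 59 = -24913$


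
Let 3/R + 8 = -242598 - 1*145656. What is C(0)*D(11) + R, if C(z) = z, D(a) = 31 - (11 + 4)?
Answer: -3/388262 ≈ -7.7267e-6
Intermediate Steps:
D(a) = 16 (D(a) = 31 - 1*15 = 31 - 15 = 16)
R = -3/388262 (R = 3/(-8 + (-242598 - 1*145656)) = 3/(-8 + (-242598 - 145656)) = 3/(-8 - 388254) = 3/(-388262) = 3*(-1/388262) = -3/388262 ≈ -7.7267e-6)
C(0)*D(11) + R = 0*16 - 3/388262 = 0 - 3/388262 = -3/388262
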